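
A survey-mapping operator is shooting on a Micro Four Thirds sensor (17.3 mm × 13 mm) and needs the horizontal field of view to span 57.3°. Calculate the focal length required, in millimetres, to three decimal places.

From α = 2·arctan(w/2f) we get f = w / (2·tan(α/2)).
With w = 17.3 mm and α/2 = 28.65°, tan(α/2) ≈ 0.54635, so f ≈ 17.3 / 1.09270 ≈ 15.8323 mm.

15.832 mm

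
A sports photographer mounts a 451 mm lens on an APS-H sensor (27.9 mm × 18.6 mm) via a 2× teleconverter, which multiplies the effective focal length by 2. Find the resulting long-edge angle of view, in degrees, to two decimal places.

Effective focal length f = 451 × 2 = 902 mm.
α = 2·arctan(27.9 / (2 × 902)) = 2·arctan(0.01547) ≈ 1.7721°.

1.77°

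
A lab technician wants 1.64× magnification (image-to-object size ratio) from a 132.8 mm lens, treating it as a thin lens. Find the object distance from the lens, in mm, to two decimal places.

With m = dᵢ/dₒ and 1/f = 1/dₒ + 1/dᵢ, substituting dᵢ = m·dₒ gives 1/f = (1 + 1/m)/dₒ, hence dₒ = f·(1 + 1/m).
dₒ = 132.8 × (1 + 1/1.64) = 132.8 × 1.60976 ≈ 213.776 mm.

213.78 mm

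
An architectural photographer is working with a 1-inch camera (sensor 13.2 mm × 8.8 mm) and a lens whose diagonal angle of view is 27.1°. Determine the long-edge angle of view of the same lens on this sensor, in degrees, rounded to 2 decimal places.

22.68°

Sensor diagonal = √(13.2² + 8.8²) = √251.6800 ≈ 15.8644 mm.
From the diagonal AOV: f = 15.8644 / (2·tan(13.55°)) = 15.8644 / 0.48200 ≈ 32.9135 mm.
Long-edge AOV = 2·arctan(13.2 / (2 × 32.9135)) = 2·arctan(0.20053) ≈ 22.6778°.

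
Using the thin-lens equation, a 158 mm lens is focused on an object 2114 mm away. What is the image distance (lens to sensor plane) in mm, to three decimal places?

170.763 mm

1/dᵢ = 1/f − 1/dₒ = 1/158 − 1/2114 = 0.0058561 mm⁻¹.
dᵢ = 1/0.0058561 ≈ 170.7628 mm.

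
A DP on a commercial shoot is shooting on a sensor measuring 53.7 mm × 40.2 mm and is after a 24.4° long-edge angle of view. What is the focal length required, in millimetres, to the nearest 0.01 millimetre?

From α = 2·arctan(w/2f) we get f = w / (2·tan(α/2)).
With w = 53.7 mm and α/2 = 12.2°, tan(α/2) ≈ 0.21621, so f ≈ 53.7 / 0.43242 ≈ 124.1862 mm.

124.19 mm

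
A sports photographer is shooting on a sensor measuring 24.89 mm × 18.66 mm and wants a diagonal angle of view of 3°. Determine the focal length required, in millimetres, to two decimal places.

593.98 mm

Sensor diagonal = √(24.89² + 18.66²) = √967.7077 ≈ 31.1080 mm.
From α = 2·arctan(d/2f) we get f = d / (2·tan(α/2)).
With d = 31.1080 mm and α/2 = 1.5°, tan(α/2) ≈ 0.02619, so f ≈ 31.1080 / 0.05237 ≈ 593.9833 mm.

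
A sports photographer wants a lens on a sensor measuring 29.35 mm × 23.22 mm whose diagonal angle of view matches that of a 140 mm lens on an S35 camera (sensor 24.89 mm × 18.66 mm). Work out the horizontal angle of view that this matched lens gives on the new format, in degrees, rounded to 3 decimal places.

Sensor diagonal = √(24.89² + 18.66²) = √967.7077 ≈ 31.1080 mm.
Sensor diagonal = √(29.35² + 23.22²) = √1400.5909 ≈ 37.4245 mm.
Equal diagonal AOV ⇒ f₂ = f₁ · 37.4245/31.1080 = 140 × 1.20305 ≈ 168.4270 mm.
Horizontal AOV on the new format = 2·arctan(29.35 / (2 × 168.4270)) = 2·arctan(0.08713) ≈ 9.9592°.

9.959°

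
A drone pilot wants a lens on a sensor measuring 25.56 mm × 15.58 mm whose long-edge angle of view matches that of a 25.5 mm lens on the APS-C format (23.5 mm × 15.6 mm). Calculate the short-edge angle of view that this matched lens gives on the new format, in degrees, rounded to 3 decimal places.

31.377°

Equal long-edge AOV ⇒ f₂ = f₁ · 25.56/23.5 = 25.5 × 1.08766 ≈ 27.7353 mm.
Short-edge AOV on the new format = 2·arctan(15.58 / (2 × 27.7353)) = 2·arctan(0.28087) ≈ 31.3768°.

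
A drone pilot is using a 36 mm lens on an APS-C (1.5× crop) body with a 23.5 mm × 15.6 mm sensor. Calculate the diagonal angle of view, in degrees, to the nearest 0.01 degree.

42.79°

Sensor diagonal = √(23.5² + 15.6²) = √795.6100 ≈ 28.2066 mm.
Angle of view α = 2·arctan(d/2f) with d = 28.2066 mm and f = 36 mm.
d/2f = 0.39176; arctan(0.39176) ≈ 21.3931°, so α ≈ 42.7863°.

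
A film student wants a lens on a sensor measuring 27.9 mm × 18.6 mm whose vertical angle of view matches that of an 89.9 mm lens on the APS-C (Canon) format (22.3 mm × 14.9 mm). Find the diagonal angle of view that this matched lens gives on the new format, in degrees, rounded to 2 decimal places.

Equal vertical AOV ⇒ f₂ = f₁ · 18.6/14.9 = 89.9 × 1.24832 ≈ 112.2242 mm.
Sensor diagonal = √(27.9² + 18.6²) = √1124.3700 ≈ 33.5316 mm.
Diagonal AOV on the new format = 2·arctan(33.5316 / (2 × 112.2242)) = 2·arctan(0.14940) ≈ 16.9938°.

16.99°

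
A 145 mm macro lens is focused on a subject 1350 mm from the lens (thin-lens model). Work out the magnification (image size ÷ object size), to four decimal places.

0.1203×

Thin lens: 1/f = 1/dₒ + 1/dᵢ → 1/dᵢ = 1/145 − 1/1350 = 0.0061558 mm⁻¹, so dᵢ ≈ 162.4481 mm.
Magnification m = dᵢ/dₒ = 162.4481/1350 ≈ 0.12033.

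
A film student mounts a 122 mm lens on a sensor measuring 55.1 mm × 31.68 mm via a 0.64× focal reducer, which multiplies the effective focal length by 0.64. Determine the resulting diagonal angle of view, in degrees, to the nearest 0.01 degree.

44.29°

Effective focal length f = 122 × 0.64 = 78.08 mm.
Sensor diagonal = √(55.1² + 31.68²) = √4039.6324 ≈ 63.5581 mm.
α = 2·arctan(63.558 / (2 × 78.08)) = 2·arctan(0.40701) ≈ 44.2933°.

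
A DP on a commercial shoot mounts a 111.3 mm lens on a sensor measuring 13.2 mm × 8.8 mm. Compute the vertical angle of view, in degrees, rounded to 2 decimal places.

Angle of view α = 2·arctan(h/2f) with h = 8.8 mm and f = 111.3 mm.
h/2f = 0.03953; arctan(0.03953) ≈ 2.2639°, so α ≈ 4.5278°.

4.53°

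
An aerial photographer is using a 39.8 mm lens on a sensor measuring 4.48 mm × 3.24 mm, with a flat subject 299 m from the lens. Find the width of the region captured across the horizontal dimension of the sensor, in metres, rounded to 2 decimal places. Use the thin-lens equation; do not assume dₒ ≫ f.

dₒ: 299 m = 299000 mm.
Similar triangles through the lens centre give W/dₒ = w/dᵢ; with 1/f = 1/dₒ + 1/dᵢ this gives W = w·(dₒ − f)/f.
W = 4.48 mm × (299000 − 39.8) / 39.8 = 4.48 × 7511.5628 ≈ 33651.801 mm = 33.6518 m.

33.65 m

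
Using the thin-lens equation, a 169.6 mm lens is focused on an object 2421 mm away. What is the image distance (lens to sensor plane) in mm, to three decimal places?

1/dᵢ = 1/f − 1/dₒ = 1/169.6 − 1/2421 = 0.0054832 mm⁻¹.
dᵢ = 1/0.0054832 ≈ 182.3761 mm.

182.376 mm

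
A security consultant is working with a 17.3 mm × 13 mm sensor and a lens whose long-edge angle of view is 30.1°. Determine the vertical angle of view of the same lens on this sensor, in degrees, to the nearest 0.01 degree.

From the long-edge AOV: f = 17.3 / (2·tan(15.05°)) = 17.3 / 0.53777 ≈ 32.1699 mm.
Vertical AOV = 2·arctan(13 / (2 × 32.1699)) = 2·arctan(0.20205) ≈ 22.8459°.

22.85°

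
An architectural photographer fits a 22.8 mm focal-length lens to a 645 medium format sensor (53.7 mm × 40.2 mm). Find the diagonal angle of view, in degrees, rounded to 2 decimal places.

111.59°

Sensor diagonal = √(53.7² + 40.2²) = √4499.7300 ≈ 67.0800 mm.
Angle of view α = 2·arctan(d/2f) with d = 67.0800 mm and f = 22.8 mm.
d/2f = 1.47105; arctan(1.47105) ≈ 55.7927°, so α ≈ 111.5854°.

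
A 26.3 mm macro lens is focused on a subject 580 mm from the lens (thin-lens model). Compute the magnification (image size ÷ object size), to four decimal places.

0.0475×

Thin lens: 1/f = 1/dₒ + 1/dᵢ → 1/dᵢ = 1/26.3 − 1/580 = 0.0362987 mm⁻¹, so dᵢ ≈ 27.5492 mm.
Magnification m = dᵢ/dₒ = 27.5492/580 ≈ 0.04750.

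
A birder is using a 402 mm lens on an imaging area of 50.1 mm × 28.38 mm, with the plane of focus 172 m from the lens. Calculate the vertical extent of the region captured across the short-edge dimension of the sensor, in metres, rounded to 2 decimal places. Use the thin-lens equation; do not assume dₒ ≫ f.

12.11 m

dₒ: 172 m = 172000 mm.
Similar triangles through the lens centre give W/dₒ = h/dᵢ; with 1/f = 1/dₒ + 1/dᵢ this gives W = h·(dₒ − f)/f.
W = 28.38 mm × (172000 − 402) / 402 = 28.38 × 426.8607 ≈ 12114.307 mm = 12.1143 m.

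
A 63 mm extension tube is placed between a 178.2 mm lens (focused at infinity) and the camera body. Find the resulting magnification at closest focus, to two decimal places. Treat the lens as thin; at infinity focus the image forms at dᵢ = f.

0.35×

The tube moves the image plane from f to f + e, so dᵢ = 178.2 + 63 = 241.2 mm. Focus is achieved when 1/f = 1/dₒ + 1/dᵢ, giving dₒ = 1/(1/f − 1/(f+e)).
Magnification m = dᵢ/dₒ = (f+e)·(1/f − 1/(f+e)) = e/f = 63/178.2 ≈ 0.3535.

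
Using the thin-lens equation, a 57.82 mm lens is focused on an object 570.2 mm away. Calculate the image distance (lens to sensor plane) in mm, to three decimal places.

64.345 mm

1/dᵢ = 1/f − 1/dₒ = 1/57.82 − 1/570.2 = 0.0155413 mm⁻¹.
dᵢ = 1/0.0155413 ≈ 64.3448 mm.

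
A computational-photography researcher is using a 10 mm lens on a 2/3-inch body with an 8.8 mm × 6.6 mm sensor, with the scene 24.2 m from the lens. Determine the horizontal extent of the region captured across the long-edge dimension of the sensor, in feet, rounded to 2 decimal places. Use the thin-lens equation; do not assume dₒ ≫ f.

69.84 ft

dₒ: 24.2 m = 24200 mm.
Similar triangles through the lens centre give W/dₒ = w/dᵢ; with 1/f = 1/dₒ + 1/dᵢ this gives W = w·(dₒ − f)/f.
W = 8.8 mm × (24200 − 10) / 10 = 8.8 × 2419.0000 ≈ 21287.200 mm = 21287.200/304.8 ft = 69.8399 ft.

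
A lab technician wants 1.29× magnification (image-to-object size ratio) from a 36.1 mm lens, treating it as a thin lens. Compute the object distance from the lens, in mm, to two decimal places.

With m = dᵢ/dₒ and 1/f = 1/dₒ + 1/dᵢ, substituting dᵢ = m·dₒ gives 1/f = (1 + 1/m)/dₒ, hence dₒ = f·(1 + 1/m).
dₒ = 36.1 × (1 + 1/1.29) = 36.1 × 1.77519 ≈ 64.084 mm.

64.08 mm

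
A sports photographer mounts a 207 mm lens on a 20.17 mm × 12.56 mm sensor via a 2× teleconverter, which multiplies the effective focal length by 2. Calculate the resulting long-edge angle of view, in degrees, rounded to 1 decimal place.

Effective focal length f = 207 × 2 = 414 mm.
α = 2·arctan(20.17 / (2 × 414)) = 2·arctan(0.02436) ≈ 2.7909°.

2.8°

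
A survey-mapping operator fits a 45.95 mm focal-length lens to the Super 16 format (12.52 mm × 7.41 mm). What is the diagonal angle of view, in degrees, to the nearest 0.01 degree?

Sensor diagonal = √(12.52² + 7.41²) = √211.6585 ≈ 14.5485 mm.
Angle of view α = 2·arctan(d/2f) with d = 14.5485 mm and f = 45.95 mm.
d/2f = 0.15831; arctan(0.15831) ≈ 8.9957°, so α ≈ 17.9914°.

17.99°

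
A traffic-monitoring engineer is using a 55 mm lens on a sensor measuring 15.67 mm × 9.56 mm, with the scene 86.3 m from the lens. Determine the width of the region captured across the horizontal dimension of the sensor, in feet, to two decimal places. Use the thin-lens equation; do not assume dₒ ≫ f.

80.62 ft

dₒ: 86.3 m = 86300 mm.
Similar triangles through the lens centre give W/dₒ = w/dᵢ; with 1/f = 1/dₒ + 1/dᵢ this gives W = w·(dₒ − f)/f.
W = 15.67 mm × (86300 − 55) / 55 = 15.67 × 1568.0909 ≈ 24571.985 mm = 24571.985/304.8 ft = 80.6167 ft.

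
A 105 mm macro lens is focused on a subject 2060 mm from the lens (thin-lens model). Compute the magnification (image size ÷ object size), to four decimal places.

0.0537×

Thin lens: 1/f = 1/dₒ + 1/dᵢ → 1/dᵢ = 1/105 − 1/2060 = 0.0090384 mm⁻¹, so dᵢ ≈ 110.6394 mm.
Magnification m = dᵢ/dₒ = 110.6394/2060 ≈ 0.05371.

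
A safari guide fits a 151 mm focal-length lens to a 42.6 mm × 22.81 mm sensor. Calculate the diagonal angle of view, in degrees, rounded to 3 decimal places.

Sensor diagonal = √(42.6² + 22.81²) = √2335.0561 ≈ 48.3224 mm.
Angle of view α = 2·arctan(d/2f) with d = 48.3224 mm and f = 151 mm.
d/2f = 0.16001; arctan(0.16001) ≈ 9.0907°, so α ≈ 18.1814°.

18.181°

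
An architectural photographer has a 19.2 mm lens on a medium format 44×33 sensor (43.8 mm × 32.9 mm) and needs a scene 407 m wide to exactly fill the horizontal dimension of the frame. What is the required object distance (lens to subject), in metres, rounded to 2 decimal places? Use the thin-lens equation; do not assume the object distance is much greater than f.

W: 407 m = 407000 mm.
Magnification m = w/W = dᵢ/dₒ; combined with 1/f = 1/dₒ + 1/dᵢ this gives dₒ = f·(1 + W/w).
dₒ = 19.2 mm × (1 + 407000/43.8) = 19.2 × 9293.2374 ≈ 178430.159 mm = 178.43 m.

178.43 m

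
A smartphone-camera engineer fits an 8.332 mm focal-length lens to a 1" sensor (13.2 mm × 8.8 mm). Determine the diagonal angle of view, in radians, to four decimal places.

Sensor diagonal = √(13.2² + 8.8²) = √251.6800 ≈ 15.8644 mm.
Angle of view α = 2·arctan(d/2f) with d = 15.8644 mm and f = 8.332 mm.
d/2f = 0.95202; arctan(0.95202) ≈ 0.7608 rad, so α ≈ 1.5216 rad.

1.5216 rad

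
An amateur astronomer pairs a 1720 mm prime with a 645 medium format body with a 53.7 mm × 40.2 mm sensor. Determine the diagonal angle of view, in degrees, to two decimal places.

2.23°

Sensor diagonal = √(53.7² + 40.2²) = √4499.7300 ≈ 67.0800 mm.
Angle of view α = 2·arctan(d/2f) with d = 67.0800 mm and f = 1720 mm.
d/2f = 0.01950; arctan(0.01950) ≈ 1.1171°, so α ≈ 2.2343°.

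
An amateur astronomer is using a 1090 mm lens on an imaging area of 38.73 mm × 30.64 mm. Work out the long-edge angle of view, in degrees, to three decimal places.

2.036°

Angle of view α = 2·arctan(w/2f) with w = 38.73 mm and f = 1090 mm.
w/2f = 0.01777; arctan(0.01777) ≈ 1.0178°, so α ≈ 2.0356°.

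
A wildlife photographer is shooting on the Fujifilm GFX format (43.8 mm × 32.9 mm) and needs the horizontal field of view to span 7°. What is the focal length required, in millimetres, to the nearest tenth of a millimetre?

From α = 2·arctan(w/2f) we get f = w / (2·tan(α/2)).
With w = 43.8 mm and α/2 = 3.5°, tan(α/2) ≈ 0.06116, so f ≈ 43.8 / 0.12233 ≈ 358.0618 mm.

358.1 mm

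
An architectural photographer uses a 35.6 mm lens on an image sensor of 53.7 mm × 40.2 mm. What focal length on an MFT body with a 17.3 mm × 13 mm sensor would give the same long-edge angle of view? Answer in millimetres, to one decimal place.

11.5 mm

Equal angle of view means equal width/f ratio, so f₂ = f₁ · (width₂/width₁) = 35.6 × 17.3/53.7.
f₂ = 35.6 × 0.32216 ≈ 11.469 mm.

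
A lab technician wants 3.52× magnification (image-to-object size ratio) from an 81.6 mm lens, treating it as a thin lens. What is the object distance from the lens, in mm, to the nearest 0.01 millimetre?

With m = dᵢ/dₒ and 1/f = 1/dₒ + 1/dᵢ, substituting dᵢ = m·dₒ gives 1/f = (1 + 1/m)/dₒ, hence dₒ = f·(1 + 1/m).
dₒ = 81.6 × (1 + 1/3.52) = 81.6 × 1.28409 ≈ 104.782 mm.

104.78 mm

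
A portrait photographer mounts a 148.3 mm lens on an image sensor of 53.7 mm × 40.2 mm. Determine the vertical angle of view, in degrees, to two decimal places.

15.44°

Angle of view α = 2·arctan(h/2f) with h = 40.2 mm and f = 148.3 mm.
h/2f = 0.13554; arctan(0.13554) ≈ 7.7186°, so α ≈ 15.4372°.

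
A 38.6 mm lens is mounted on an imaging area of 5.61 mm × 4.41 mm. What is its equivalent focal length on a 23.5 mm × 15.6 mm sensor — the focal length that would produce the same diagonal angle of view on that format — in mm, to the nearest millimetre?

153 mm

Sensor diagonal = √(5.61² + 4.41²) = √50.9202 ≈ 7.1358 mm.
Sensor diagonal = √(23.5² + 15.6²) = √795.6100 ≈ 28.2066 mm.
Equal angle of view means equal diagonal/f ratio, so f₂ = f₁ · (diagonal₂/diagonal₁) = 38.6 × 28.2066/7.1358.
f₂ = 38.6 × 3.95280 ≈ 152.578 mm.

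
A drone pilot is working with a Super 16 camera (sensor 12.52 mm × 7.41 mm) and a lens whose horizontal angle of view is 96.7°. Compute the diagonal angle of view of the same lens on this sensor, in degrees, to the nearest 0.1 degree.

From the horizontal AOV: f = 12.52 / (2·tan(48.35°)) = 12.52 / 2.24870 ≈ 5.5677 mm.
Sensor diagonal = √(12.52² + 7.41²) = √211.6585 ≈ 14.5485 mm.
Diagonal AOV = 2·arctan(14.5485 / (2 × 5.5677)) = 2·arctan(1.30652) ≈ 105.1395°.

105.1°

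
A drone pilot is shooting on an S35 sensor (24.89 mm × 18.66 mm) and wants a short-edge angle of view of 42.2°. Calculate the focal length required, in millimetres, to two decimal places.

From α = 2·arctan(h/2f) we get f = h / (2·tan(α/2)).
With h = 18.66 mm and α/2 = 21.1°, tan(α/2) ≈ 0.38587, so f ≈ 18.66 / 0.77174 ≈ 24.1793 mm.

24.18 mm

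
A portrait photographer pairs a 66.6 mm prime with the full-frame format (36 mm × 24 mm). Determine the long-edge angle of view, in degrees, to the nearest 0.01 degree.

30.25°

Angle of view α = 2·arctan(w/2f) with w = 36 mm and f = 66.6 mm.
w/2f = 0.27027; arctan(0.27027) ≈ 15.1240°, so α ≈ 30.2480°.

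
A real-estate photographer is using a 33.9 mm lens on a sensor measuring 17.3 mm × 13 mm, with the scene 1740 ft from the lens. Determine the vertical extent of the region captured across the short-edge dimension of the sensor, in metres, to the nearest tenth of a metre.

203.4 m

dₒ: 1740 ft × 304.8 mm/ft = 530351.98 mm.
Similar triangles through the lens centre give W/dₒ = h/dᵢ; with 1/f = 1/dₒ + 1/dᵢ this gives W = h·(dₒ − f)/f.
W = 13 mm × (530352 − 33.9) / 33.9 = 13 × 15643.6013 ≈ 203366.817 mm = 203.367 m.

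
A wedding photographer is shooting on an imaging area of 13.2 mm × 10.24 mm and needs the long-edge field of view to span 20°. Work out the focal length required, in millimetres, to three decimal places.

From α = 2·arctan(w/2f) we get f = w / (2·tan(α/2)).
With w = 13.2 mm and α/2 = 10°, tan(α/2) ≈ 0.17633, so f ≈ 13.2 / 0.35265 ≈ 37.4305 mm.

37.430 mm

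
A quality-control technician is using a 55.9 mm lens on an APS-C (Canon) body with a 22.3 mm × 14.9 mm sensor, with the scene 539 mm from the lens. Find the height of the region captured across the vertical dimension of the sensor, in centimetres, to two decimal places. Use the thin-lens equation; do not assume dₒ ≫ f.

12.88 cm

Similar triangles through the lens centre give W/dₒ = h/dᵢ; with 1/f = 1/dₒ + 1/dᵢ this gives W = h·(dₒ − f)/f.
W = 14.9 mm × (539 − 55.9) / 55.9 = 14.9 × 8.6422 ≈ 128.769 mm = 12.8769 cm.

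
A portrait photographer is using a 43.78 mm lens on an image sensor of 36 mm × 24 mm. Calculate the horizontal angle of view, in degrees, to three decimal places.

44.700°

Angle of view α = 2·arctan(w/2f) with w = 36 mm and f = 43.78 mm.
w/2f = 0.41115; arctan(0.41115) ≈ 22.3498°, so α ≈ 44.6997°.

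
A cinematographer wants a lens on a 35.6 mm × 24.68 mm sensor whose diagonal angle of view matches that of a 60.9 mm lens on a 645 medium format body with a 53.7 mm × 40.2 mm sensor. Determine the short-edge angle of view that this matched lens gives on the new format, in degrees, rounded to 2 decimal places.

Sensor diagonal = √(53.7² + 40.2²) = √4499.7300 ≈ 67.0800 mm.
Sensor diagonal = √(35.6² + 24.68²) = √1876.4624 ≈ 43.3182 mm.
Equal diagonal AOV ⇒ f₂ = f₁ · 43.3182/67.0800 = 60.9 × 0.64577 ≈ 39.3273 mm.
Short-edge AOV on the new format = 2·arctan(24.68 / (2 × 39.3273)) = 2·arctan(0.31378) ≈ 34.8413°.

34.84°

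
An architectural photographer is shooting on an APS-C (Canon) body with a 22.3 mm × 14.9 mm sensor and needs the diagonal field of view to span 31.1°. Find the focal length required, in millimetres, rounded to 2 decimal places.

48.19 mm

Sensor diagonal = √(22.3² + 14.9²) = √719.3000 ≈ 26.8198 mm.
From α = 2·arctan(d/2f) we get f = d / (2·tan(α/2)).
With d = 26.8198 mm and α/2 = 15.55°, tan(α/2) ≈ 0.27826, so f ≈ 26.8198 / 0.55653 ≈ 48.1911 mm.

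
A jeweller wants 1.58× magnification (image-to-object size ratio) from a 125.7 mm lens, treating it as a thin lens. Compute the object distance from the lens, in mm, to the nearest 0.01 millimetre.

205.26 mm

With m = dᵢ/dₒ and 1/f = 1/dₒ + 1/dᵢ, substituting dᵢ = m·dₒ gives 1/f = (1 + 1/m)/dₒ, hence dₒ = f·(1 + 1/m).
dₒ = 125.7 × (1 + 1/1.58) = 125.7 × 1.63291 ≈ 205.257 mm.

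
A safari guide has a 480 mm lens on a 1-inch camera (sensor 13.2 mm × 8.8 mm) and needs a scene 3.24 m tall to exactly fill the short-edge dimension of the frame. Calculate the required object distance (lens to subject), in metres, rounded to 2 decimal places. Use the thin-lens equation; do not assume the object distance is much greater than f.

W: 3.24 m = 3240 mm.
Magnification m = h/W = dᵢ/dₒ; combined with 1/f = 1/dₒ + 1/dᵢ this gives dₒ = f·(1 + W/h).
dₒ = 480 mm × (1 + 3240/8.8) = 480 × 369.1818 ≈ 177207.273 mm = 177.207 m.

177.21 m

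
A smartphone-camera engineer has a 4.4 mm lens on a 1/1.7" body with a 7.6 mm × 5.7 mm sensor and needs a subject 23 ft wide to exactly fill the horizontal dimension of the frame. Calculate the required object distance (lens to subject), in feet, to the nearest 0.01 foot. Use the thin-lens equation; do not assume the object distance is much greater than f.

13.33 ft

W: 23 ft × 304.8 mm/ft = 7010.40 mm.
Magnification m = w/W = dᵢ/dₒ; combined with 1/f = 1/dₒ + 1/dᵢ this gives dₒ = f·(1 + W/w).
dₒ = 4.4 mm × (1 + 7010.4/7.6) = 4.4 × 923.4210 ≈ 4063.053 mm = 4063.053/304.8 ft = 13.3302 ft.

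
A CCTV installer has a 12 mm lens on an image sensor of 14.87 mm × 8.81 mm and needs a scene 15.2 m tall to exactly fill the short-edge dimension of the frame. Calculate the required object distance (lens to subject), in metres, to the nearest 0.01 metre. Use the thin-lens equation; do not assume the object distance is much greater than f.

20.72 m

W: 15.2 m = 15200 mm.
Magnification m = h/W = dᵢ/dₒ; combined with 1/f = 1/dₒ + 1/dᵢ this gives dₒ = f·(1 + W/h).
dₒ = 12 mm × (1 + 15200/8.81) = 12 × 1726.3121 ≈ 20715.746 mm = 20.7157 m.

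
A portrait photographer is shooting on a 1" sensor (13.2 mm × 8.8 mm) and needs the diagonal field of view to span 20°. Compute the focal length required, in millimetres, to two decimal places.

44.99 mm

Sensor diagonal = √(13.2² + 8.8²) = √251.6800 ≈ 15.8644 mm.
From α = 2·arctan(d/2f) we get f = d / (2·tan(α/2)).
With d = 15.8644 mm and α/2 = 10°, tan(α/2) ≈ 0.17633, so f ≈ 15.8644 / 0.35265 ≈ 44.9858 mm.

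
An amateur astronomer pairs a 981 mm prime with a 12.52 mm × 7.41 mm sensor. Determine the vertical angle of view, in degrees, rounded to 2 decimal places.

0.43°

Angle of view α = 2·arctan(h/2f) with h = 7.41 mm and f = 981 mm.
h/2f = 0.00378; arctan(0.00378) ≈ 0.2164°, so α ≈ 0.4328°.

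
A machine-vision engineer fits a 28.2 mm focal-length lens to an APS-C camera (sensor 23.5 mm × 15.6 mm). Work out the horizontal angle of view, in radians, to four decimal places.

Angle of view α = 2·arctan(w/2f) with w = 23.5 mm and f = 28.2 mm.
w/2f = 0.41667; arctan(0.41667) ≈ 0.3948 rad, so α ≈ 0.7896 rad.

0.7896 rad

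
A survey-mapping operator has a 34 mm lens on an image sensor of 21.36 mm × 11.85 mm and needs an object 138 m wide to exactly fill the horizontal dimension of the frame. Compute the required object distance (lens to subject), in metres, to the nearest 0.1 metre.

219.7 m

W: 138 m = 138000 mm.
Magnification m = w/W = dᵢ/dₒ; combined with 1/f = 1/dₒ + 1/dᵢ this gives dₒ = f·(1 + W/w).
dₒ = 34 mm × (1 + 138000/21.36) = 34 × 6461.6742 ≈ 219696.921 mm = 219.697 m.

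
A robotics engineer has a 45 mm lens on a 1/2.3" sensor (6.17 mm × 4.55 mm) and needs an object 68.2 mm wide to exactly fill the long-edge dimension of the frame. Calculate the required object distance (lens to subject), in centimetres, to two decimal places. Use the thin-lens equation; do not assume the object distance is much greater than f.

Magnification m = w/W = dᵢ/dₒ; combined with 1/f = 1/dₒ + 1/dᵢ this gives dₒ = f·(1 + W/w).
dₒ = 45 mm × (1 + 68.2/6.17) = 45 × 12.0535 ≈ 542.407 mm = 54.2407 cm.

54.24 cm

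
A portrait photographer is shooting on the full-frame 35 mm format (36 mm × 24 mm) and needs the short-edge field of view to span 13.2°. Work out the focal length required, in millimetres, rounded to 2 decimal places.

103.71 mm

From α = 2·arctan(h/2f) we get f = h / (2·tan(α/2)).
With h = 24 mm and α/2 = 6.6°, tan(α/2) ≈ 0.11570, so f ≈ 24 / 0.23141 ≈ 103.7130 mm.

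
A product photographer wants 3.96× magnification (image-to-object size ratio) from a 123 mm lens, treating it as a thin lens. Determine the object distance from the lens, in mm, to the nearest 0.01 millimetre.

154.06 mm

With m = dᵢ/dₒ and 1/f = 1/dₒ + 1/dᵢ, substituting dᵢ = m·dₒ gives 1/f = (1 + 1/m)/dₒ, hence dₒ = f·(1 + 1/m).
dₒ = 123 × (1 + 1/3.96) = 123 × 1.25253 ≈ 154.061 mm.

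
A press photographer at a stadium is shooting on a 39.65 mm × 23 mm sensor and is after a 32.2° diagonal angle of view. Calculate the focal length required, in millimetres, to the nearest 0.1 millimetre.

Sensor diagonal = √(39.65² + 23²) = √2101.1225 ≈ 45.8380 mm.
From α = 2·arctan(d/2f) we get f = d / (2·tan(α/2)).
With d = 45.8380 mm and α/2 = 16.1°, tan(α/2) ≈ 0.28864, so f ≈ 45.8380 / 0.57727 ≈ 79.4047 mm.

79.4 mm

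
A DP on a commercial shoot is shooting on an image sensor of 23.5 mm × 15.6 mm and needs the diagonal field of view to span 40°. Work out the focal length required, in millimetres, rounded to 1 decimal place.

Sensor diagonal = √(23.5² + 15.6²) = √795.6100 ≈ 28.2066 mm.
From α = 2·arctan(d/2f) we get f = d / (2·tan(α/2)).
With d = 28.2066 mm and α/2 = 20°, tan(α/2) ≈ 0.36397, so f ≈ 28.2066 / 0.72794 ≈ 38.7484 mm.

38.7 mm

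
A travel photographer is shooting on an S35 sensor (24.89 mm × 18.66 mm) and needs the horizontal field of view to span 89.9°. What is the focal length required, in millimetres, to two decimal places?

From α = 2·arctan(w/2f) we get f = w / (2·tan(α/2)).
With w = 24.89 mm and α/2 = 44.95°, tan(α/2) ≈ 0.99826, so f ≈ 24.89 / 1.99651 ≈ 12.4667 mm.

12.47 mm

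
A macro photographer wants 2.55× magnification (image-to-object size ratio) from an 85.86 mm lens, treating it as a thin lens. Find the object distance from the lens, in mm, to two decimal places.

119.53 mm

With m = dᵢ/dₒ and 1/f = 1/dₒ + 1/dᵢ, substituting dᵢ = m·dₒ gives 1/f = (1 + 1/m)/dₒ, hence dₒ = f·(1 + 1/m).
dₒ = 85.86 × (1 + 1/2.55) = 85.86 × 1.39216 ≈ 119.531 mm.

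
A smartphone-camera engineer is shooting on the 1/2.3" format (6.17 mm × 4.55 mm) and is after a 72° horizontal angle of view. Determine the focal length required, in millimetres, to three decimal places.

4.246 mm

From α = 2·arctan(w/2f) we get f = w / (2·tan(α/2)).
With w = 6.17 mm and α/2 = 36°, tan(α/2) ≈ 0.72654, so f ≈ 6.17 / 1.45309 ≈ 4.2461 mm.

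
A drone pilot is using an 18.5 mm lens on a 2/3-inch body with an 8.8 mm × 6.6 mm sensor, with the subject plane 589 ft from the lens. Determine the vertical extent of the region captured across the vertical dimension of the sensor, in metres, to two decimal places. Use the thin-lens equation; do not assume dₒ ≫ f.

64.04 m

dₒ: 589 ft × 304.8 mm/ft = 179527.19 mm.
Similar triangles through the lens centre give W/dₒ = h/dᵢ; with 1/f = 1/dₒ + 1/dᵢ this gives W = h·(dₒ − f)/f.
W = 6.6 mm × (179527 − 18.5) / 18.5 = 6.6 × 9703.1727 ≈ 64040.940 mm = 64.0409 m.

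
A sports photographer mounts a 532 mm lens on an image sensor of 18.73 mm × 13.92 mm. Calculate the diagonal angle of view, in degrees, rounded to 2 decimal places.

2.51°

Sensor diagonal = √(18.73² + 13.92²) = √544.5793 ≈ 23.3362 mm.
Angle of view α = 2·arctan(d/2f) with d = 23.3362 mm and f = 532 mm.
d/2f = 0.02193; arctan(0.02193) ≈ 1.2564°, so α ≈ 2.5129°.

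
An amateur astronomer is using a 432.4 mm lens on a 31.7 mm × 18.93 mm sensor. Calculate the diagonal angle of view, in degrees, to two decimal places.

Sensor diagonal = √(31.7² + 18.93²) = √1363.2349 ≈ 36.9220 mm.
Angle of view α = 2·arctan(d/2f) with d = 36.9220 mm and f = 432.4 mm.
d/2f = 0.04269; arctan(0.04269) ≈ 2.4447°, so α ≈ 4.8894°.

4.89°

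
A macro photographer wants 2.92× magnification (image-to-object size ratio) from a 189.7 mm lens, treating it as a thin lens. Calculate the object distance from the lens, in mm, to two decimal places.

254.67 mm

With m = dᵢ/dₒ and 1/f = 1/dₒ + 1/dᵢ, substituting dᵢ = m·dₒ gives 1/f = (1 + 1/m)/dₒ, hence dₒ = f·(1 + 1/m).
dₒ = 189.7 × (1 + 1/2.92) = 189.7 × 1.34247 ≈ 254.666 mm.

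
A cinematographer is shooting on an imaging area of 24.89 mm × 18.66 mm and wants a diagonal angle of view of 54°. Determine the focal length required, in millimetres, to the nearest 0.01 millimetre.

30.53 mm

Sensor diagonal = √(24.89² + 18.66²) = √967.7077 ≈ 31.1080 mm.
From α = 2·arctan(d/2f) we get f = d / (2·tan(α/2)).
With d = 31.1080 mm and α/2 = 27°, tan(α/2) ≈ 0.50953, so f ≈ 31.1080 / 1.01905 ≈ 30.5264 mm.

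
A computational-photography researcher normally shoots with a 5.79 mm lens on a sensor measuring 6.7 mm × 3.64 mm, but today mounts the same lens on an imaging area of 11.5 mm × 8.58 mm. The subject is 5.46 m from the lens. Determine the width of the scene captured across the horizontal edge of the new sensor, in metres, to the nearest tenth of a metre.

The focal length stays 5.79 mm; the relevant sensor dimension is now w = 11.5 mm. Object distance dₒ = 5.46 m = 5460 mm.
Thin-lens field width W = w·(dₒ − f)/f = 11.5 × (5460 − 5.79)/5.79 ≈ 10833.060 mm = 10.8331 m.

10.8 m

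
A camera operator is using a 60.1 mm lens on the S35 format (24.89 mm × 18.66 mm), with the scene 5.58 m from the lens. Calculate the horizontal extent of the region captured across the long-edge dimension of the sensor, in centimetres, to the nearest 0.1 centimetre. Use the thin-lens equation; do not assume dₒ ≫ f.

dₒ: 5.58 m = 5580 mm.
Similar triangles through the lens centre give W/dₒ = w/dᵢ; with 1/f = 1/dₒ + 1/dᵢ this gives W = w·(dₒ − f)/f.
W = 24.89 mm × (5580 − 60.1) / 60.1 = 24.89 × 91.8453 ≈ 2286.028 mm = 228.603 cm.

228.6 cm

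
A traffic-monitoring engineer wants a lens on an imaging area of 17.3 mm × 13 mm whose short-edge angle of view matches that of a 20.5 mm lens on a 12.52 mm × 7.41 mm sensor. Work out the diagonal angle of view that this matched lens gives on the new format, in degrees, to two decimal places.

33.49°

Equal short-edge AOV ⇒ f₂ = f₁ · 13/7.41 = 20.5 × 1.75439 ≈ 35.9649 mm.
Sensor diagonal = √(17.3² + 13²) = √468.2900 ≈ 21.6400 mm.
Diagonal AOV on the new format = 2·arctan(21.6400 / (2 × 35.9649)) = 2·arctan(0.30085) ≈ 33.4877°.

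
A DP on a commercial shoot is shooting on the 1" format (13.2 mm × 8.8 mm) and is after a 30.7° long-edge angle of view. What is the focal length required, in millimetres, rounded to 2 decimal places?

From α = 2·arctan(w/2f) we get f = w / (2·tan(α/2)).
With w = 13.2 mm and α/2 = 15.35°, tan(α/2) ≈ 0.27451, so f ≈ 13.2 / 0.54901 ≈ 24.0431 mm.

24.04 mm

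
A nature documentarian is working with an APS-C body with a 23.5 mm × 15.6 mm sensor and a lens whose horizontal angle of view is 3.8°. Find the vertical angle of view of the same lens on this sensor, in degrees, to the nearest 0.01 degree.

2.52°

From the horizontal AOV: f = 23.5 / (2·tan(1.9°)) = 23.5 / 0.06635 ≈ 354.1993 mm.
Vertical AOV = 2·arctan(15.6 / (2 × 354.1993)) = 2·arctan(0.02202) ≈ 2.5231°.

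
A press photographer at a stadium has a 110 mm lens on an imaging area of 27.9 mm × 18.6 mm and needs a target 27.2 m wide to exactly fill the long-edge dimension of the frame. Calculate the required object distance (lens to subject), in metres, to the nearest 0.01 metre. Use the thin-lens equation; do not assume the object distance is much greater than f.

107.35 m

W: 27.2 m = 27200 mm.
Magnification m = w/W = dᵢ/dₒ; combined with 1/f = 1/dₒ + 1/dᵢ this gives dₒ = f·(1 + W/w).
dₒ = 110 mm × (1 + 27200/27.9) = 110 × 975.9104 ≈ 107350.143 mm = 107.35 m.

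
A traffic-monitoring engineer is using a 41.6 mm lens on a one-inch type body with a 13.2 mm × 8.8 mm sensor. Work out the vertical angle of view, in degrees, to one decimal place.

12.1°

Angle of view α = 2·arctan(h/2f) with h = 8.8 mm and f = 41.6 mm.
h/2f = 0.10577; arctan(0.10577) ≈ 6.0377°, so α ≈ 12.0754°.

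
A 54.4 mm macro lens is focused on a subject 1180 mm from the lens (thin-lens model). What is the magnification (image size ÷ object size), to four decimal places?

Thin lens: 1/f = 1/dₒ + 1/dᵢ → 1/dᵢ = 1/54.4 − 1/1180 = 0.0175349 mm⁻¹, so dᵢ ≈ 57.0291 mm.
Magnification m = dᵢ/dₒ = 57.0291/1180 ≈ 0.04833.

0.0483×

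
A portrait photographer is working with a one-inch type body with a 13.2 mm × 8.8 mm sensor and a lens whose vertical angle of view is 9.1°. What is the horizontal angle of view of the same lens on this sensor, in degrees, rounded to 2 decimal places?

13.61°

From the vertical AOV: f = 8.8 / (2·tan(4.55°)) = 8.8 / 0.15916 ≈ 55.2904 mm.
Horizontal AOV = 2·arctan(13.2 / (2 × 55.2904)) = 2·arctan(0.11937) ≈ 13.6143°.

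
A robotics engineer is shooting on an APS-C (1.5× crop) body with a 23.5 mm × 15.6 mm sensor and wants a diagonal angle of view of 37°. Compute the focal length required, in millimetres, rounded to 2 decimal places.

Sensor diagonal = √(23.5² + 15.6²) = √795.6100 ≈ 28.2066 mm.
From α = 2·arctan(d/2f) we get f = d / (2·tan(α/2)).
With d = 28.2066 mm and α/2 = 18.5°, tan(α/2) ≈ 0.33460, so f ≈ 28.2066 / 0.66919 ≈ 42.1503 mm.

42.15 mm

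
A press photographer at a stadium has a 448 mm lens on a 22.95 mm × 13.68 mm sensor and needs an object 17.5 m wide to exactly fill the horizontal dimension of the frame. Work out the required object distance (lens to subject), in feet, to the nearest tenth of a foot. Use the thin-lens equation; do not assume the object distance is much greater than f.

W: 17.5 m = 17500 mm.
Magnification m = w/W = dᵢ/dₒ; combined with 1/f = 1/dₒ + 1/dᵢ this gives dₒ = f·(1 + W/w).
dₒ = 448 mm × (1 + 17500/22.95) = 448 × 763.5272 ≈ 342060.200 mm = 342060.200/304.8 ft = 1122.24 ft.

1122.2 ft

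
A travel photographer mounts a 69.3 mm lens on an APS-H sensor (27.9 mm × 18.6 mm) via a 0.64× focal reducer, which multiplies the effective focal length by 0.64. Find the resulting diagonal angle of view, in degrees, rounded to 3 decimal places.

41.415°

Effective focal length f = 69.3 × 0.64 = 44.352 mm.
Sensor diagonal = √(27.9² + 18.6²) = √1124.3700 ≈ 33.5316 mm.
α = 2·arctan(33.532 / (2 × 44.352)) = 2·arctan(0.37802) ≈ 41.4149°.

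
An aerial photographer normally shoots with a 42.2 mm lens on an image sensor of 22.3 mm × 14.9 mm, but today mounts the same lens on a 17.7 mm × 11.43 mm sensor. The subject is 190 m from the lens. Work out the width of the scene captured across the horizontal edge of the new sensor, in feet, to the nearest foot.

261 ft

The focal length stays 42.2 mm; the relevant sensor dimension is now w = 17.7 mm. Object distance dₒ = 190 m = 190000 mm.
Thin-lens field width W = w·(dₒ − f)/f = 17.7 × (190000 − 42.2)/42.2 ≈ 79674.243 mm = 79674.243/304.8 ft = 261.398 ft.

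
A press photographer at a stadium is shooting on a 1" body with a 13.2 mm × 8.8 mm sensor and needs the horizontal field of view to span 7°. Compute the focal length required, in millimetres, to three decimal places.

107.909 mm

From α = 2·arctan(w/2f) we get f = w / (2·tan(α/2)).
With w = 13.2 mm and α/2 = 3.5°, tan(α/2) ≈ 0.06116, so f ≈ 13.2 / 0.12233 ≈ 107.9090 mm.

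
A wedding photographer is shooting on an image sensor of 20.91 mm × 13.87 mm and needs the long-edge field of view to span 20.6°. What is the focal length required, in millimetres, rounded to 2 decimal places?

From α = 2·arctan(w/2f) we get f = w / (2·tan(α/2)).
With w = 20.91 mm and α/2 = 10.3°, tan(α/2) ≈ 0.18173, so f ≈ 20.91 / 0.36346 ≈ 57.5301 mm.

57.53 mm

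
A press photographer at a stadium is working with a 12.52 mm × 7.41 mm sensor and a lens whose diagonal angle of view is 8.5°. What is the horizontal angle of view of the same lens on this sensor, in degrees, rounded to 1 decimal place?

Sensor diagonal = √(12.52² + 7.41²) = √211.6585 ≈ 14.5485 mm.
From the diagonal AOV: f = 14.5485 / (2·tan(4.25°)) = 14.5485 / 0.14863 ≈ 97.8868 mm.
Horizontal AOV = 2·arctan(12.52 / (2 × 97.8868)) = 2·arctan(0.06395) ≈ 7.3183°.

7.3°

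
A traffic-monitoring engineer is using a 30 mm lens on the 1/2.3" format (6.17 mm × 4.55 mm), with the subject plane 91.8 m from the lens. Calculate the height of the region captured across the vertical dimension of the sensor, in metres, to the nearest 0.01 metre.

13.92 m

dₒ: 91.8 m = 91800 mm.
Similar triangles through the lens centre give W/dₒ = h/dᵢ; with 1/f = 1/dₒ + 1/dᵢ this gives W = h·(dₒ − f)/f.
W = 4.55 mm × (91800 − 30) / 30 = 4.55 × 3059.0000 ≈ 13918.450 mm = 13.9184 m.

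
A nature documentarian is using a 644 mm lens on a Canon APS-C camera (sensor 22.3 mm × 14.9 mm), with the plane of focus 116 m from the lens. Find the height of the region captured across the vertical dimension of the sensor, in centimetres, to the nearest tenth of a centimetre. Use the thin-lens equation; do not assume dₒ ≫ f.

dₒ: 116 m = 116000 mm.
Similar triangles through the lens centre give W/dₒ = h/dᵢ; with 1/f = 1/dₒ + 1/dᵢ this gives W = h·(dₒ − f)/f.
W = 14.9 mm × (116000 − 644) / 644 = 14.9 × 179.1242 ≈ 2668.951 mm = 266.895 cm.

266.9 cm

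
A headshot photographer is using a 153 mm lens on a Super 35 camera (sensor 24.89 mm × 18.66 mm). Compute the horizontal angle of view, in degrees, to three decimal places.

9.300°

Angle of view α = 2·arctan(w/2f) with w = 24.89 mm and f = 153 mm.
w/2f = 0.08134; arctan(0.08134) ≈ 4.6502°, so α ≈ 9.3004°.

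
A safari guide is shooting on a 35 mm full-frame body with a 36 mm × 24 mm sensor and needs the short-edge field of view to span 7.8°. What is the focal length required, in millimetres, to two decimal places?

176.02 mm

From α = 2·arctan(h/2f) we get f = h / (2·tan(α/2)).
With h = 24 mm and α/2 = 3.9°, tan(α/2) ≈ 0.06817, so f ≈ 24 / 0.13635 ≈ 176.0224 mm.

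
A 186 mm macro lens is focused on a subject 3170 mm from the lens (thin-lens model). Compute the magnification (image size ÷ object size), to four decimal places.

Thin lens: 1/f = 1/dₒ + 1/dᵢ → 1/dᵢ = 1/186 − 1/3170 = 0.0050609 mm⁻¹, so dᵢ ≈ 197.5938 mm.
Magnification m = dᵢ/dₒ = 197.5938/3170 ≈ 0.06233.

0.0623×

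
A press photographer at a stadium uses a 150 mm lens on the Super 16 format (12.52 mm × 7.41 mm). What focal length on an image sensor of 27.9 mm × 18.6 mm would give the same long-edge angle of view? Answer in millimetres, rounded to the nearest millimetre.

334 mm

Equal angle of view means equal width/f ratio, so f₂ = f₁ · (width₂/width₁) = 150 × 27.9/12.52.
f₂ = 150 × 2.22843 ≈ 334.265 mm.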